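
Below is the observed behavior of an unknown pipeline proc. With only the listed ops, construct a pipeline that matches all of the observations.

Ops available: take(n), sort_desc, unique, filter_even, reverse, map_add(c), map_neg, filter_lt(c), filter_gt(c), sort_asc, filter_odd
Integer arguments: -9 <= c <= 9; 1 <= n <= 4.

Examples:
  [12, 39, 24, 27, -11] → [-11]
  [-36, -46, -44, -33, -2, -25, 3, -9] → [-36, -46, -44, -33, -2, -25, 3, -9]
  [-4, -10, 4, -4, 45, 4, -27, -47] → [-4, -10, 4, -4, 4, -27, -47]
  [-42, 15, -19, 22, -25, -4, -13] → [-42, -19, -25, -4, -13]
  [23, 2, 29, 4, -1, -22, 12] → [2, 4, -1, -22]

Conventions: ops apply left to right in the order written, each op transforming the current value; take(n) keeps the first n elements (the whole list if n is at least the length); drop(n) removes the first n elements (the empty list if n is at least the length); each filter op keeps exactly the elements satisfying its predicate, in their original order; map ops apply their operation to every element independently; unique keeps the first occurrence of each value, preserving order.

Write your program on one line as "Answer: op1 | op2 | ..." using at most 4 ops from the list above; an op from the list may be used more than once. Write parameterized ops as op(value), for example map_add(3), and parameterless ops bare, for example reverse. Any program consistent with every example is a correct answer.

reverse | filter_lt(7) | reverse

Check, running the answer program on each example:
  [12, 39, 24, 27, -11] -> [-11, 27, 24, 39, 12] -> [-11] -> [-11]
  [-36, -46, -44, -33, -2, -25, 3, -9] -> [-9, 3, -25, -2, -33, -44, -46, -36] -> [-9, 3, -25, -2, -33, -44, -46, -36] -> [-36, -46, -44, -33, -2, -25, 3, -9]
  [-4, -10, 4, -4, 45, 4, -27, -47] -> [-47, -27, 4, 45, -4, 4, -10, -4] -> [-47, -27, 4, -4, 4, -10, -4] -> [-4, -10, 4, -4, 4, -27, -47]
  [-42, 15, -19, 22, -25, -4, -13] -> [-13, -4, -25, 22, -19, 15, -42] -> [-13, -4, -25, -19, -42] -> [-42, -19, -25, -4, -13]
  [23, 2, 29, 4, -1, -22, 12] -> [12, -22, -1, 4, 29, 2, 23] -> [-22, -1, 4, 2] -> [2, 4, -1, -22]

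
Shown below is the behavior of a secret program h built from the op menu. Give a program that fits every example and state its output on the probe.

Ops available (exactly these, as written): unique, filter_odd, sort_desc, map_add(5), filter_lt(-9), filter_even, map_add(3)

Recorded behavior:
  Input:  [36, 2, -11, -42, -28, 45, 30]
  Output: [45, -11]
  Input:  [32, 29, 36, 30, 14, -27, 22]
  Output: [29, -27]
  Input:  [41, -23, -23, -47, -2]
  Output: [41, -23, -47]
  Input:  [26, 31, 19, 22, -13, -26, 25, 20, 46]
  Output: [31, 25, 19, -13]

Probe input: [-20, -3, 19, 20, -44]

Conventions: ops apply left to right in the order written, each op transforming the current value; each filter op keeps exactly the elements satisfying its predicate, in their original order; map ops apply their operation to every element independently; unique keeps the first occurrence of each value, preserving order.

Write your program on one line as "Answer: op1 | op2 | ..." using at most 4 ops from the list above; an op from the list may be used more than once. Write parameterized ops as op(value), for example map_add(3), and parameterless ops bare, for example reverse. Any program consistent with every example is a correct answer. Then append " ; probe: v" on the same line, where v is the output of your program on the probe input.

unique | sort_desc | filter_odd ; probe: [19, -3]

Check, running the answer program on each example:
  [36, 2, -11, -42, -28, 45, 30] -> [36, 2, -11, -42, -28, 45, 30] -> [45, 36, 30, 2, -11, -28, -42] -> [45, -11]
  [32, 29, 36, 30, 14, -27, 22] -> [32, 29, 36, 30, 14, -27, 22] -> [36, 32, 30, 29, 22, 14, -27] -> [29, -27]
  [41, -23, -23, -47, -2] -> [41, -23, -47, -2] -> [41, -2, -23, -47] -> [41, -23, -47]
  [26, 31, 19, 22, -13, -26, 25, 20, 46] -> [26, 31, 19, 22, -13, -26, 25, 20, 46] -> [46, 31, 26, 25, 22, 20, 19, -13, -26] -> [31, 25, 19, -13]
  probe: [-20, -3, 19, 20, -44] -> [-20, -3, 19, 20, -44] -> [20, 19, -3, -20, -44] -> [19, -3]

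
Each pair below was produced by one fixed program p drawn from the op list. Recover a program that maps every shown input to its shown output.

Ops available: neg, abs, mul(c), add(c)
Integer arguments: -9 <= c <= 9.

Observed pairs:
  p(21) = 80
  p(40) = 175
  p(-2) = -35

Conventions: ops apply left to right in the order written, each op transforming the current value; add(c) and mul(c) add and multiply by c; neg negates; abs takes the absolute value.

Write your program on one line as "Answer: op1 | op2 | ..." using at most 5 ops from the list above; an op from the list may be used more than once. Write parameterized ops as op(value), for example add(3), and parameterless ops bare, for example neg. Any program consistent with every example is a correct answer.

add(1) | neg | add(6) | mul(-5)

Check, running the answer program on each example:
  21 -> 22 -> -22 -> -16 -> 80
  40 -> 41 -> -41 -> -35 -> 175
  -2 -> -1 -> 1 -> 7 -> -35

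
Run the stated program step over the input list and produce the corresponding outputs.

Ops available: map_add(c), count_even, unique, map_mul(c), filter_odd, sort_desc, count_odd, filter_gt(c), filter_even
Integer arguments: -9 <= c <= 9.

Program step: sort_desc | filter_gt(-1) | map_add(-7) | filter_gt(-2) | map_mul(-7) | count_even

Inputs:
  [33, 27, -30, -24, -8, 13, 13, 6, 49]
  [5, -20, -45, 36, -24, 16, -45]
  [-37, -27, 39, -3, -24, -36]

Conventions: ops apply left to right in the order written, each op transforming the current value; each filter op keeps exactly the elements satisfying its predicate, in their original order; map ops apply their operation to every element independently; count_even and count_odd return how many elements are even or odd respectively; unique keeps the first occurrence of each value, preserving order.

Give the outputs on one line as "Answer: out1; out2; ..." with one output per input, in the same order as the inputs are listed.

5; 0; 1

Execution, op by op:
  [33, 27, -30, -24, -8, 13, 13, 6, 49] -> [49, 33, 27, 13, 13, 6, -8, -24, -30] -> [49, 33, 27, 13, 13, 6] -> [42, 26, 20, 6, 6, -1] -> [42, 26, 20, 6, 6, -1] -> [-294, -182, -140, -42, -42, 7] -> 5
  [5, -20, -45, 36, -24, 16, -45] -> [36, 16, 5, -20, -24, -45, -45] -> [36, 16, 5] -> [29, 9, -2] -> [29, 9] -> [-203, -63] -> 0
  [-37, -27, 39, -3, -24, -36] -> [39, -3, -24, -27, -36, -37] -> [39] -> [32] -> [32] -> [-224] -> 1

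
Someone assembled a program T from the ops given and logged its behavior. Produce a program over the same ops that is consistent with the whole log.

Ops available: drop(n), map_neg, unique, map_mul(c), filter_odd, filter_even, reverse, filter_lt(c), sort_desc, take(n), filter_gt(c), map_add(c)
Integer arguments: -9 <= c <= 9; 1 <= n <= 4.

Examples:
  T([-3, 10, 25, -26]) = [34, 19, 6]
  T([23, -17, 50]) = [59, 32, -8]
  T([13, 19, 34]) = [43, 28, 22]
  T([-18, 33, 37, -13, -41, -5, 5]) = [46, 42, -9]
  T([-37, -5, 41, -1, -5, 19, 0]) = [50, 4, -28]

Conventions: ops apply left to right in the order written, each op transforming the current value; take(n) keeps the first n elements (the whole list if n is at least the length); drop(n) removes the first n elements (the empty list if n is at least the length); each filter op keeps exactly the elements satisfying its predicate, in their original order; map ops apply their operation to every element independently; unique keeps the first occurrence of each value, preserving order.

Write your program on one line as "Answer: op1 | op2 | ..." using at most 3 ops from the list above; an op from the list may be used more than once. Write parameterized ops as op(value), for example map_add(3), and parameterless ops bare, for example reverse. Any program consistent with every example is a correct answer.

map_add(9) | take(3) | sort_desc

Check, running the answer program on each example:
  [-3, 10, 25, -26] -> [6, 19, 34, -17] -> [6, 19, 34] -> [34, 19, 6]
  [23, -17, 50] -> [32, -8, 59] -> [32, -8, 59] -> [59, 32, -8]
  [13, 19, 34] -> [22, 28, 43] -> [22, 28, 43] -> [43, 28, 22]
  [-18, 33, 37, -13, -41, -5, 5] -> [-9, 42, 46, -4, -32, 4, 14] -> [-9, 42, 46] -> [46, 42, -9]
  [-37, -5, 41, -1, -5, 19, 0] -> [-28, 4, 50, 8, 4, 28, 9] -> [-28, 4, 50] -> [50, 4, -28]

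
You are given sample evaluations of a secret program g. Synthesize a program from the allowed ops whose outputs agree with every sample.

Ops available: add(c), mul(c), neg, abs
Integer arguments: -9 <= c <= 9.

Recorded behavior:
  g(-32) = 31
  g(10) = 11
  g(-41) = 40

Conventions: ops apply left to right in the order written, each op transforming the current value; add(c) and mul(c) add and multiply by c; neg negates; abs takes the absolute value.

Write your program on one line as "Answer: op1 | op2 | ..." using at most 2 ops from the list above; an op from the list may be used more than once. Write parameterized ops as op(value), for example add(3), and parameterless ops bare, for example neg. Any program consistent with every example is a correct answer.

add(1) | abs

Check, running the answer program on each example:
  -32 -> -31 -> 31
  10 -> 11 -> 11
  -41 -> -40 -> 40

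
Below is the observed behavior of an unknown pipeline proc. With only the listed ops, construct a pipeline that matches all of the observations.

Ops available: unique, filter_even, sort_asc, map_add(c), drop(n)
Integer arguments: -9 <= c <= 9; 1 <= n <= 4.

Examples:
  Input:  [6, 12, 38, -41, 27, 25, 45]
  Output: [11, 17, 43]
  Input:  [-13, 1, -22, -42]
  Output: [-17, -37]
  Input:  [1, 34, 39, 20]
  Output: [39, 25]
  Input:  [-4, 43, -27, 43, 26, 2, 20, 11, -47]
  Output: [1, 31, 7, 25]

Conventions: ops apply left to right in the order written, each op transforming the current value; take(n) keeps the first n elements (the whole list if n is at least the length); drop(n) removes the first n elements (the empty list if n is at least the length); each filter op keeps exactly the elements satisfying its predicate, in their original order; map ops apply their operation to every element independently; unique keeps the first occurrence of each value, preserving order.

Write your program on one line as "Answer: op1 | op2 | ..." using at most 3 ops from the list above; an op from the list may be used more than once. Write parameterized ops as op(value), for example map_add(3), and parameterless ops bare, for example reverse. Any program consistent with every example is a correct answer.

filter_even | map_add(5)

Check, running the answer program on each example:
  [6, 12, 38, -41, 27, 25, 45] -> [6, 12, 38] -> [11, 17, 43]
  [-13, 1, -22, -42] -> [-22, -42] -> [-17, -37]
  [1, 34, 39, 20] -> [34, 20] -> [39, 25]
  [-4, 43, -27, 43, 26, 2, 20, 11, -47] -> [-4, 26, 2, 20] -> [1, 31, 7, 25]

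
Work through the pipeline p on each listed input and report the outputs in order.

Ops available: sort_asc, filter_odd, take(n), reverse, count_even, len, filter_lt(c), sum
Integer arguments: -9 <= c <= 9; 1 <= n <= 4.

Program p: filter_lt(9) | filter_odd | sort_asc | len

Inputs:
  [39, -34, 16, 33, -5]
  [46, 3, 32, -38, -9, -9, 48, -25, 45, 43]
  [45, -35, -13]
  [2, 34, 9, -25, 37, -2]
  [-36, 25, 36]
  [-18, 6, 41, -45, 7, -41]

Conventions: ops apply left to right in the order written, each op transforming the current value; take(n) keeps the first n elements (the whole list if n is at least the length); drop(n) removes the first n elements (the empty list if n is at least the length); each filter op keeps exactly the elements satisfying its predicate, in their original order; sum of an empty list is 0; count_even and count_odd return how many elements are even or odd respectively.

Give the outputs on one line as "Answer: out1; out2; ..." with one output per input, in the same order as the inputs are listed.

1; 4; 2; 1; 0; 3

Execution, op by op:
  [39, -34, 16, 33, -5] -> [-34, -5] -> [-5] -> [-5] -> 1
  [46, 3, 32, -38, -9, -9, 48, -25, 45, 43] -> [3, -38, -9, -9, -25] -> [3, -9, -9, -25] -> [-25, -9, -9, 3] -> 4
  [45, -35, -13] -> [-35, -13] -> [-35, -13] -> [-35, -13] -> 2
  [2, 34, 9, -25, 37, -2] -> [2, -25, -2] -> [-25] -> [-25] -> 1
  [-36, 25, 36] -> [-36] -> [] -> [] -> 0
  [-18, 6, 41, -45, 7, -41] -> [-18, 6, -45, 7, -41] -> [-45, 7, -41] -> [-45, -41, 7] -> 3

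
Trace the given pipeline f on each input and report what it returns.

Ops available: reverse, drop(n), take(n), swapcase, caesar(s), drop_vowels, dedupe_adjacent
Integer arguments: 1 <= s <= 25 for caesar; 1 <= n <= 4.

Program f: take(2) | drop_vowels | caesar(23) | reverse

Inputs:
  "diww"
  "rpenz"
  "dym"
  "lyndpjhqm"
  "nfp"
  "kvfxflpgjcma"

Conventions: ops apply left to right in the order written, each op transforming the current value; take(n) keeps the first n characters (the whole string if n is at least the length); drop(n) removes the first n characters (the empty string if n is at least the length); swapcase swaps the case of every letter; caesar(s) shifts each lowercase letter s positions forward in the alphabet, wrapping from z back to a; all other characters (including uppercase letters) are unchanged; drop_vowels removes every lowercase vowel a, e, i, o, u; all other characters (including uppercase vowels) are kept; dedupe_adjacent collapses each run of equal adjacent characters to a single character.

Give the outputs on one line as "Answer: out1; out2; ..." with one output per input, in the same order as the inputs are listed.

"a"; "mo"; "va"; "vi"; "ck"; "sh"

Execution, op by op:
  "diww" -> "di" -> "d" -> "a" -> "a"
  "rpenz" -> "rp" -> "rp" -> "om" -> "mo"
  "dym" -> "dy" -> "dy" -> "av" -> "va"
  "lyndpjhqm" -> "ly" -> "ly" -> "iv" -> "vi"
  "nfp" -> "nf" -> "nf" -> "kc" -> "ck"
  "kvfxflpgjcma" -> "kv" -> "kv" -> "hs" -> "sh"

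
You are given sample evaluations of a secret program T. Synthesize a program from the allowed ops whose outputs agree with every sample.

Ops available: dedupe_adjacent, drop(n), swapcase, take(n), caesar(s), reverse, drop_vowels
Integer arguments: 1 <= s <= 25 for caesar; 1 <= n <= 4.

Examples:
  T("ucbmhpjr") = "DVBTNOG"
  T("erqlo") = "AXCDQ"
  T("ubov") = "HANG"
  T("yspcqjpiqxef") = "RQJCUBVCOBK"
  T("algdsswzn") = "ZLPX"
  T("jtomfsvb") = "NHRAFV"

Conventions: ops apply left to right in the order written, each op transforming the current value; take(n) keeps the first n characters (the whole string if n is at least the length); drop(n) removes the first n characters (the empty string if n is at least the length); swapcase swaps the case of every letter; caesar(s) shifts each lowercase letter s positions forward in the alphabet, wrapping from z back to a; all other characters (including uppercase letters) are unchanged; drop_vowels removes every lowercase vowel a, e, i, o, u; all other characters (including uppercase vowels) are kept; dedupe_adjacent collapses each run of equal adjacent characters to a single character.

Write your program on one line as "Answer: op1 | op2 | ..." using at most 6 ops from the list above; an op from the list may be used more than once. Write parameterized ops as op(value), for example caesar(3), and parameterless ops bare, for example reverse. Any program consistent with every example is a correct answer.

caesar(8) | drop_vowels | caesar(4) | reverse | swapcase

Check, running the answer program on each example:
  "ucbmhpjr" -> "ckjupxrz" -> "ckjpxrz" -> "gontbvd" -> "dvbtnog" -> "DVBTNOG"
  "erqlo" -> "mzytw" -> "mzytw" -> "qdcxa" -> "axcdq" -> "AXCDQ"
  "ubov" -> "cjwd" -> "cjwd" -> "gnah" -> "hang" -> "HANG"
  "yspcqjpiqxef" -> "gaxkyrxqyfmn" -> "gxkyrxqyfmn" -> "kbocvbucjqr" -> "rqjcubvcobk" -> "RQJCUBVCOBK"
  "algdsswzn" -> "itolaaehv" -> "tlhv" -> "xplz" -> "zlpx" -> "ZLPX"
  "jtomfsvb" -> "rbwunadj" -> "rbwndj" -> "vfarhn" -> "nhrafv" -> "NHRAFV"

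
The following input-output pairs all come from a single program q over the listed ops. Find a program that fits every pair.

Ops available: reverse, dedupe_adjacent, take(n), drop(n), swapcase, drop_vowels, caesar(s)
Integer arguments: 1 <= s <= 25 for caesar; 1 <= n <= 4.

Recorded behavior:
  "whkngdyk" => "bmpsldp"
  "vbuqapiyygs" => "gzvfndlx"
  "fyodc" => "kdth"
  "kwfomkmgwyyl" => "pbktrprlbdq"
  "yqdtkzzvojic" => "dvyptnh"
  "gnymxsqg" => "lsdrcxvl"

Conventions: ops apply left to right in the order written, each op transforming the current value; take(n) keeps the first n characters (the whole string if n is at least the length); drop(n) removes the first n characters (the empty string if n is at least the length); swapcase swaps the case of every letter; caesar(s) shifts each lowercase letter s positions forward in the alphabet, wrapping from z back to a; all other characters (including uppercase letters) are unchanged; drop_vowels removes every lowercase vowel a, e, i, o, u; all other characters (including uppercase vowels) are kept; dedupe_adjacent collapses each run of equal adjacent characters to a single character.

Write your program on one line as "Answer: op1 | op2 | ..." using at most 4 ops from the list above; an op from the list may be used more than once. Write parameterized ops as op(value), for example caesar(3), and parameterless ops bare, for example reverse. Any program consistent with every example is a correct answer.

caesar(5) | dedupe_adjacent | drop_vowels

Check, running the answer program on each example:
  "whkngdyk" -> "bmpslidp" -> "bmpslidp" -> "bmpsldp"
  "vbuqapiyygs" -> "agzvfunddlx" -> "agzvfundlx" -> "gzvfndlx"
  "fyodc" -> "kdtih" -> "kdtih" -> "kdth"
  "kwfomkmgwyyl" -> "pbktrprlbddq" -> "pbktrprlbdq" -> "pbktrprlbdq"
  "yqdtkzzvojic" -> "dviypeeatonh" -> "dviypeatonh" -> "dvyptnh"
  "gnymxsqg" -> "lsdrcxvl" -> "lsdrcxvl" -> "lsdrcxvl"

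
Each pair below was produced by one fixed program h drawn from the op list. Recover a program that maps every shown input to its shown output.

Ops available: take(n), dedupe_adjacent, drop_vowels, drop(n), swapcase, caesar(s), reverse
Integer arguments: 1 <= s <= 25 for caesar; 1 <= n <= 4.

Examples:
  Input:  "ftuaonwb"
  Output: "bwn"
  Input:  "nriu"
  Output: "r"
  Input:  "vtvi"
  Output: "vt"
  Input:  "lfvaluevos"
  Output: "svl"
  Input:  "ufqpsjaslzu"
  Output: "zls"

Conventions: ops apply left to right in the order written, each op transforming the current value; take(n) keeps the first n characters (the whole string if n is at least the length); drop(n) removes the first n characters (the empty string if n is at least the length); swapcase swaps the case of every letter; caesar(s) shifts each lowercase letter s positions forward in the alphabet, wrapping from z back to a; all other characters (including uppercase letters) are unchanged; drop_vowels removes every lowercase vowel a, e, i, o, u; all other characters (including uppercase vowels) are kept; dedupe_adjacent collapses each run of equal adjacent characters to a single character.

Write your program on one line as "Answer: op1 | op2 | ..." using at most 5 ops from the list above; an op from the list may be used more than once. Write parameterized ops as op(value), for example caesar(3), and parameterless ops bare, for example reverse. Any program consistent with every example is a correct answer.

drop(1) | reverse | drop_vowels | take(3)

Check, running the answer program on each example:
  "ftuaonwb" -> "tuaonwb" -> "bwnoaut" -> "bwnt" -> "bwn"
  "nriu" -> "riu" -> "uir" -> "r" -> "r"
  "vtvi" -> "tvi" -> "ivt" -> "vt" -> "vt"
  "lfvaluevos" -> "fvaluevos" -> "soveulavf" -> "svlvf" -> "svl"
  "ufqpsjaslzu" -> "fqpsjaslzu" -> "uzlsajspqf" -> "zlsjspqf" -> "zls"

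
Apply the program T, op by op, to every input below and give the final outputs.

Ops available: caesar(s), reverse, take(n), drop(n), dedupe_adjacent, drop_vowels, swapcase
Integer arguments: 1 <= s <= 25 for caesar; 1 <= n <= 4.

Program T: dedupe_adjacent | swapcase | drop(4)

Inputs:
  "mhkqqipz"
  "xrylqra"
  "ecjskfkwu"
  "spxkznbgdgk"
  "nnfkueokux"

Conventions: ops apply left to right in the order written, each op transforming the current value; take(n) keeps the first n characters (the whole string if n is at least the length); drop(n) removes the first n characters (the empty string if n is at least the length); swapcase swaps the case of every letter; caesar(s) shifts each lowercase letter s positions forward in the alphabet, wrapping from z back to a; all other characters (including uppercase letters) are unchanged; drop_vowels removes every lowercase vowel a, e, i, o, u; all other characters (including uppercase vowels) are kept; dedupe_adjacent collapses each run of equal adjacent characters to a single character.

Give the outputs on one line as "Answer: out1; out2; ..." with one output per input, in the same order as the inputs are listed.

Execution, op by op:
  "mhkqqipz" -> "mhkqipz" -> "MHKQIPZ" -> "IPZ"
  "xrylqra" -> "xrylqra" -> "XRYLQRA" -> "QRA"
  "ecjskfkwu" -> "ecjskfkwu" -> "ECJSKFKWU" -> "KFKWU"
  "spxkznbgdgk" -> "spxkznbgdgk" -> "SPXKZNBGDGK" -> "ZNBGDGK"
  "nnfkueokux" -> "nfkueokux" -> "NFKUEOKUX" -> "EOKUX"

"IPZ"; "QRA"; "KFKWU"; "ZNBGDGK"; "EOKUX"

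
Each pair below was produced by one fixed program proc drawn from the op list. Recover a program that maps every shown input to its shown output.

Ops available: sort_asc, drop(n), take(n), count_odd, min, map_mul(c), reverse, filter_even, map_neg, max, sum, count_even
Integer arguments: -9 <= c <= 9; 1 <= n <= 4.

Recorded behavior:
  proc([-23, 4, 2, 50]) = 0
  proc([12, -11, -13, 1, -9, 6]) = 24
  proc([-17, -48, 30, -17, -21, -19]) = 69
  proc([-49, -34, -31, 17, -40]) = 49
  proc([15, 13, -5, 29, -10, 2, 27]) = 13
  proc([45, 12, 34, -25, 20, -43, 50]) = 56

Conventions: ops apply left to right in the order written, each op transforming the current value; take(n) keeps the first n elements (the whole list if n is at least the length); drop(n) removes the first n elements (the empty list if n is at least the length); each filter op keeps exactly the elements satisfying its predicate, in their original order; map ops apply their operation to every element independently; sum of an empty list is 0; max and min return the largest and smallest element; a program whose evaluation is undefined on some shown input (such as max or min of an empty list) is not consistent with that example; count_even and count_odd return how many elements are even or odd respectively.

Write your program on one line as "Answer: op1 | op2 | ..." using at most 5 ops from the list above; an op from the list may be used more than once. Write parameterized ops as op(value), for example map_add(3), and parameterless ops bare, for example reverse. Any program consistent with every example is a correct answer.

sort_asc | reverse | drop(4) | map_neg | sum

Check, running the answer program on each example:
  [-23, 4, 2, 50] -> [-23, 2, 4, 50] -> [50, 4, 2, -23] -> [] -> [] -> 0
  [12, -11, -13, 1, -9, 6] -> [-13, -11, -9, 1, 6, 12] -> [12, 6, 1, -9, -11, -13] -> [-11, -13] -> [11, 13] -> 24
  [-17, -48, 30, -17, -21, -19] -> [-48, -21, -19, -17, -17, 30] -> [30, -17, -17, -19, -21, -48] -> [-21, -48] -> [21, 48] -> 69
  [-49, -34, -31, 17, -40] -> [-49, -40, -34, -31, 17] -> [17, -31, -34, -40, -49] -> [-49] -> [49] -> 49
  [15, 13, -5, 29, -10, 2, 27] -> [-10, -5, 2, 13, 15, 27, 29] -> [29, 27, 15, 13, 2, -5, -10] -> [2, -5, -10] -> [-2, 5, 10] -> 13
  [45, 12, 34, -25, 20, -43, 50] -> [-43, -25, 12, 20, 34, 45, 50] -> [50, 45, 34, 20, 12, -25, -43] -> [12, -25, -43] -> [-12, 25, 43] -> 56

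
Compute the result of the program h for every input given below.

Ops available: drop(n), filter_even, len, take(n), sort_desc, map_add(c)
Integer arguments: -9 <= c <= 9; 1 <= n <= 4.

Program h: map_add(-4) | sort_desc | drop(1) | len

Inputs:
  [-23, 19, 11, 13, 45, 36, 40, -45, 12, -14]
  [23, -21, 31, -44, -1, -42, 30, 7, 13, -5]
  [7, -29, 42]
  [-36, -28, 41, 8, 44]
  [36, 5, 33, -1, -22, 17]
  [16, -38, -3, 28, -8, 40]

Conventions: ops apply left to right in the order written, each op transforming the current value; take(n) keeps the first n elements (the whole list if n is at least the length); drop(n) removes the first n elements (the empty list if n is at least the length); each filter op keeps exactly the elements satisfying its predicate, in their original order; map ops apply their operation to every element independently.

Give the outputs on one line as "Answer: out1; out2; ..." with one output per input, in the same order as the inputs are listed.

9; 9; 2; 4; 5; 5

Execution, op by op:
  [-23, 19, 11, 13, 45, 36, 40, -45, 12, -14] -> [-27, 15, 7, 9, 41, 32, 36, -49, 8, -18] -> [41, 36, 32, 15, 9, 8, 7, -18, -27, -49] -> [36, 32, 15, 9, 8, 7, -18, -27, -49] -> 9
  [23, -21, 31, -44, -1, -42, 30, 7, 13, -5] -> [19, -25, 27, -48, -5, -46, 26, 3, 9, -9] -> [27, 26, 19, 9, 3, -5, -9, -25, -46, -48] -> [26, 19, 9, 3, -5, -9, -25, -46, -48] -> 9
  [7, -29, 42] -> [3, -33, 38] -> [38, 3, -33] -> [3, -33] -> 2
  [-36, -28, 41, 8, 44] -> [-40, -32, 37, 4, 40] -> [40, 37, 4, -32, -40] -> [37, 4, -32, -40] -> 4
  [36, 5, 33, -1, -22, 17] -> [32, 1, 29, -5, -26, 13] -> [32, 29, 13, 1, -5, -26] -> [29, 13, 1, -5, -26] -> 5
  [16, -38, -3, 28, -8, 40] -> [12, -42, -7, 24, -12, 36] -> [36, 24, 12, -7, -12, -42] -> [24, 12, -7, -12, -42] -> 5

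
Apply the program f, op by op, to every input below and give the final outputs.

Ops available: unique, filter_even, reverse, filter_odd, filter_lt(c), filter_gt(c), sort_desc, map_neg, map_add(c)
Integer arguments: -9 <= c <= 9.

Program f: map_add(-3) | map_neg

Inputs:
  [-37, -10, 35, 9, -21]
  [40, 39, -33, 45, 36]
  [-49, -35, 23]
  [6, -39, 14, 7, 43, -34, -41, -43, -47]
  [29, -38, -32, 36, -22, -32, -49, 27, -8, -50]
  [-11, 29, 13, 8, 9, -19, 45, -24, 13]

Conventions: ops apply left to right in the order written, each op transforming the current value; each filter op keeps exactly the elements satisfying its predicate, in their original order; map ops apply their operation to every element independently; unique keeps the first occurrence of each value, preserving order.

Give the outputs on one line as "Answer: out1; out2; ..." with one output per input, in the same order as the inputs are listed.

[40, 13, -32, -6, 24]; [-37, -36, 36, -42, -33]; [52, 38, -20]; [-3, 42, -11, -4, -40, 37, 44, 46, 50]; [-26, 41, 35, -33, 25, 35, 52, -24, 11, 53]; [14, -26, -10, -5, -6, 22, -42, 27, -10]

Execution, op by op:
  [-37, -10, 35, 9, -21] -> [-40, -13, 32, 6, -24] -> [40, 13, -32, -6, 24]
  [40, 39, -33, 45, 36] -> [37, 36, -36, 42, 33] -> [-37, -36, 36, -42, -33]
  [-49, -35, 23] -> [-52, -38, 20] -> [52, 38, -20]
  [6, -39, 14, 7, 43, -34, -41, -43, -47] -> [3, -42, 11, 4, 40, -37, -44, -46, -50] -> [-3, 42, -11, -4, -40, 37, 44, 46, 50]
  [29, -38, -32, 36, -22, -32, -49, 27, -8, -50] -> [26, -41, -35, 33, -25, -35, -52, 24, -11, -53] -> [-26, 41, 35, -33, 25, 35, 52, -24, 11, 53]
  [-11, 29, 13, 8, 9, -19, 45, -24, 13] -> [-14, 26, 10, 5, 6, -22, 42, -27, 10] -> [14, -26, -10, -5, -6, 22, -42, 27, -10]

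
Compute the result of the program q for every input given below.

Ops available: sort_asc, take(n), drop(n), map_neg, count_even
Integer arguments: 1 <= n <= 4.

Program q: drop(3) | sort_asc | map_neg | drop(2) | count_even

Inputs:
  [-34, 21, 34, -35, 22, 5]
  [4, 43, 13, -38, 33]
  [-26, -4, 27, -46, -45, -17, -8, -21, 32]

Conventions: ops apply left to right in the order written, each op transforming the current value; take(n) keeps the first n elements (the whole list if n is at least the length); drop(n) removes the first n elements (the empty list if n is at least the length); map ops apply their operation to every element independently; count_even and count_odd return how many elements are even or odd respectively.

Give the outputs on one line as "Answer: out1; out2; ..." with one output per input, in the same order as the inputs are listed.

Execution, op by op:
  [-34, 21, 34, -35, 22, 5] -> [-35, 22, 5] -> [-35, 5, 22] -> [35, -5, -22] -> [-22] -> 1
  [4, 43, 13, -38, 33] -> [-38, 33] -> [-38, 33] -> [38, -33] -> [] -> 0
  [-26, -4, 27, -46, -45, -17, -8, -21, 32] -> [-46, -45, -17, -8, -21, 32] -> [-46, -45, -21, -17, -8, 32] -> [46, 45, 21, 17, 8, -32] -> [21, 17, 8, -32] -> 2

1; 0; 2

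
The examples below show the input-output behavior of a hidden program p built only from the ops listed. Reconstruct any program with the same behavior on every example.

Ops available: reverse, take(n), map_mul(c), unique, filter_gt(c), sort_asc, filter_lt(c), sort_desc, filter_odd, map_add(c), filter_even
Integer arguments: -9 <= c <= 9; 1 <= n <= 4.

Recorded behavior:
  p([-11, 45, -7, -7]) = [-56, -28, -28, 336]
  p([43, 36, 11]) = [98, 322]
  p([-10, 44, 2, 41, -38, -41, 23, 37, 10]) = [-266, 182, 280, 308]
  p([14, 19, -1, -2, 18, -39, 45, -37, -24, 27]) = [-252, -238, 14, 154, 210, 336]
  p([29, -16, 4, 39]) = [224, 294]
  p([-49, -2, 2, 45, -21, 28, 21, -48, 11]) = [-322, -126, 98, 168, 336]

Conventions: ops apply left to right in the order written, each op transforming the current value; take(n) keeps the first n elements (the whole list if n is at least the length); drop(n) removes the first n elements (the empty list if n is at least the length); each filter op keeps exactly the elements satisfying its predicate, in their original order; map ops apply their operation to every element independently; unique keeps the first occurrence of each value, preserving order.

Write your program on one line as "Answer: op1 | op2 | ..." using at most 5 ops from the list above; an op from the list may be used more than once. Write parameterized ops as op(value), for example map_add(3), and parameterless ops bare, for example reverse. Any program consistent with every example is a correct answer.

filter_odd | map_add(3) | map_mul(7) | reverse | sort_asc

Check, running the answer program on each example:
  [-11, 45, -7, -7] -> [-11, 45, -7, -7] -> [-8, 48, -4, -4] -> [-56, 336, -28, -28] -> [-28, -28, 336, -56] -> [-56, -28, -28, 336]
  [43, 36, 11] -> [43, 11] -> [46, 14] -> [322, 98] -> [98, 322] -> [98, 322]
  [-10, 44, 2, 41, -38, -41, 23, 37, 10] -> [41, -41, 23, 37] -> [44, -38, 26, 40] -> [308, -266, 182, 280] -> [280, 182, -266, 308] -> [-266, 182, 280, 308]
  [14, 19, -1, -2, 18, -39, 45, -37, -24, 27] -> [19, -1, -39, 45, -37, 27] -> [22, 2, -36, 48, -34, 30] -> [154, 14, -252, 336, -238, 210] -> [210, -238, 336, -252, 14, 154] -> [-252, -238, 14, 154, 210, 336]
  [29, -16, 4, 39] -> [29, 39] -> [32, 42] -> [224, 294] -> [294, 224] -> [224, 294]
  [-49, -2, 2, 45, -21, 28, 21, -48, 11] -> [-49, 45, -21, 21, 11] -> [-46, 48, -18, 24, 14] -> [-322, 336, -126, 168, 98] -> [98, 168, -126, 336, -322] -> [-322, -126, 98, 168, 336]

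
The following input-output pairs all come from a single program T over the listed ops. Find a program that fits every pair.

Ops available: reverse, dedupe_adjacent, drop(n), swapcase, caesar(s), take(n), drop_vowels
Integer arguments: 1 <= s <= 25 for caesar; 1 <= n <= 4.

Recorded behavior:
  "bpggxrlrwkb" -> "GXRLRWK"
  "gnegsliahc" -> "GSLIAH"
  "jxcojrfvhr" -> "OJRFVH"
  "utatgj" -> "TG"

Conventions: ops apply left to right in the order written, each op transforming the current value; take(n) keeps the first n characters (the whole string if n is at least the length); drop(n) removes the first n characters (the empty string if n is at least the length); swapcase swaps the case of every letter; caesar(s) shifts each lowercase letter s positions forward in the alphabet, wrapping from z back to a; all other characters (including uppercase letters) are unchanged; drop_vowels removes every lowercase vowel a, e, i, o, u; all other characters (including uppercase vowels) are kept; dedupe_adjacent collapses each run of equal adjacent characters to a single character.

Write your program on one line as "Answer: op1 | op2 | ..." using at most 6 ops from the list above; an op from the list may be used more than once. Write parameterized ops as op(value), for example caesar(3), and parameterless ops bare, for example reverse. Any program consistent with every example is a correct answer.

swapcase | drop(3) | reverse | drop(1) | reverse

Check, running the answer program on each example:
  "bpggxrlrwkb" -> "BPGGXRLRWKB" -> "GXRLRWKB" -> "BKWRLRXG" -> "KWRLRXG" -> "GXRLRWK"
  "gnegsliahc" -> "GNEGSLIAHC" -> "GSLIAHC" -> "CHAILSG" -> "HAILSG" -> "GSLIAH"
  "jxcojrfvhr" -> "JXCOJRFVHR" -> "OJRFVHR" -> "RHVFRJO" -> "HVFRJO" -> "OJRFVH"
  "utatgj" -> "UTATGJ" -> "TGJ" -> "JGT" -> "GT" -> "TG"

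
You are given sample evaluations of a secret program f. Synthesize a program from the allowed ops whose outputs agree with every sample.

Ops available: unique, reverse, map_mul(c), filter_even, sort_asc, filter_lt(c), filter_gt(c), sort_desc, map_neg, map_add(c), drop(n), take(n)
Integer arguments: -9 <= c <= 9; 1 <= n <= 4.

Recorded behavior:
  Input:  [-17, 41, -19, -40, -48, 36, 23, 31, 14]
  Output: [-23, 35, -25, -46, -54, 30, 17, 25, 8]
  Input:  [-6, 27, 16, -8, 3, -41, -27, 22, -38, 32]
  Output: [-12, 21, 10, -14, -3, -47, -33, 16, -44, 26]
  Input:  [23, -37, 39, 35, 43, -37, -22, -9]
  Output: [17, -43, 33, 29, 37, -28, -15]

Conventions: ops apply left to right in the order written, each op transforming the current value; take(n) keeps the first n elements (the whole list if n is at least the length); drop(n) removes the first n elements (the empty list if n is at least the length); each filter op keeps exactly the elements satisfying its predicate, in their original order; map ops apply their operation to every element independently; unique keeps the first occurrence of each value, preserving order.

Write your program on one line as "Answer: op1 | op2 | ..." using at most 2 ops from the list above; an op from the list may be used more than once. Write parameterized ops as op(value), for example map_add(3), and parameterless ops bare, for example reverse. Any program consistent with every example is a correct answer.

map_add(-6) | unique

Check, running the answer program on each example:
  [-17, 41, -19, -40, -48, 36, 23, 31, 14] -> [-23, 35, -25, -46, -54, 30, 17, 25, 8] -> [-23, 35, -25, -46, -54, 30, 17, 25, 8]
  [-6, 27, 16, -8, 3, -41, -27, 22, -38, 32] -> [-12, 21, 10, -14, -3, -47, -33, 16, -44, 26] -> [-12, 21, 10, -14, -3, -47, -33, 16, -44, 26]
  [23, -37, 39, 35, 43, -37, -22, -9] -> [17, -43, 33, 29, 37, -43, -28, -15] -> [17, -43, 33, 29, 37, -28, -15]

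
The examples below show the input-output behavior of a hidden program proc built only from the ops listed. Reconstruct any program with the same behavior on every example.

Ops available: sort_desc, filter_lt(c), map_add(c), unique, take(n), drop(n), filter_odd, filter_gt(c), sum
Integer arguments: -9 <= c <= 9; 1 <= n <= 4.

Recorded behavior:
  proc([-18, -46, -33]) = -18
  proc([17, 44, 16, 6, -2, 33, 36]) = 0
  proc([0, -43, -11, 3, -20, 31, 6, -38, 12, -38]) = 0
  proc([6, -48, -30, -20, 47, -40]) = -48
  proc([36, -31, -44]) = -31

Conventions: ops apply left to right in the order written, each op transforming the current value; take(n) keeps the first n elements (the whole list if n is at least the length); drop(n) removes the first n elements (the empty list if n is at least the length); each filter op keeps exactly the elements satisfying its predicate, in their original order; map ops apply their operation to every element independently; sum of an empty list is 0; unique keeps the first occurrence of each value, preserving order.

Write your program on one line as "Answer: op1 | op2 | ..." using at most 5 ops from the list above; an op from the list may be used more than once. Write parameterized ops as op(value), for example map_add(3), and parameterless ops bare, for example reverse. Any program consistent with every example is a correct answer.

take(4) | filter_lt(4) | take(1) | sum

Check, running the answer program on each example:
  [-18, -46, -33] -> [-18, -46, -33] -> [-18, -46, -33] -> [-18] -> -18
  [17, 44, 16, 6, -2, 33, 36] -> [17, 44, 16, 6] -> [] -> [] -> 0
  [0, -43, -11, 3, -20, 31, 6, -38, 12, -38] -> [0, -43, -11, 3] -> [0, -43, -11, 3] -> [0] -> 0
  [6, -48, -30, -20, 47, -40] -> [6, -48, -30, -20] -> [-48, -30, -20] -> [-48] -> -48
  [36, -31, -44] -> [36, -31, -44] -> [-31, -44] -> [-31] -> -31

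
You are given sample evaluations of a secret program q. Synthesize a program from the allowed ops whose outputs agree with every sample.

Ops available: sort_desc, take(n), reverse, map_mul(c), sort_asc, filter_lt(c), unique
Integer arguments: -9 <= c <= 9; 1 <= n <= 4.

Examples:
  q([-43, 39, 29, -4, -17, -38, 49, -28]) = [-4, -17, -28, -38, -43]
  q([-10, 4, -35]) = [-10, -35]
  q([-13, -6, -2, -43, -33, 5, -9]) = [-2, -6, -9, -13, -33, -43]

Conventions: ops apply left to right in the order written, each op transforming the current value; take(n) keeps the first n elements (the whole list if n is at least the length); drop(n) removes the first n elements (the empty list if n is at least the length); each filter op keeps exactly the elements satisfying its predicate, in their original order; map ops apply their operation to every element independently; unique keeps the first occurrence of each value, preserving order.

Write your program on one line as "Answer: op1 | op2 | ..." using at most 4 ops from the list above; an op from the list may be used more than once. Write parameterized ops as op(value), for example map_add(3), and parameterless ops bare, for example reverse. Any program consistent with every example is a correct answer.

sort_asc | sort_desc | filter_lt(7) | filter_lt(0)

Check, running the answer program on each example:
  [-43, 39, 29, -4, -17, -38, 49, -28] -> [-43, -38, -28, -17, -4, 29, 39, 49] -> [49, 39, 29, -4, -17, -28, -38, -43] -> [-4, -17, -28, -38, -43] -> [-4, -17, -28, -38, -43]
  [-10, 4, -35] -> [-35, -10, 4] -> [4, -10, -35] -> [4, -10, -35] -> [-10, -35]
  [-13, -6, -2, -43, -33, 5, -9] -> [-43, -33, -13, -9, -6, -2, 5] -> [5, -2, -6, -9, -13, -33, -43] -> [5, -2, -6, -9, -13, -33, -43] -> [-2, -6, -9, -13, -33, -43]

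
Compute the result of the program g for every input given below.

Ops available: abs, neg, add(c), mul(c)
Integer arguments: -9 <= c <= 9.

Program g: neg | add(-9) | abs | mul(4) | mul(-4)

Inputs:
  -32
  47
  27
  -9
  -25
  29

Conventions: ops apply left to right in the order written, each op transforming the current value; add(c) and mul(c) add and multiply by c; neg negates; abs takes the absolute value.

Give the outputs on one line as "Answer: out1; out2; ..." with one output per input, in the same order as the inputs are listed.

-368; -896; -576; 0; -256; -608

Execution, op by op:
  -32 -> 32 -> 23 -> 23 -> 92 -> -368
  47 -> -47 -> -56 -> 56 -> 224 -> -896
  27 -> -27 -> -36 -> 36 -> 144 -> -576
  -9 -> 9 -> 0 -> 0 -> 0 -> 0
  -25 -> 25 -> 16 -> 16 -> 64 -> -256
  29 -> -29 -> -38 -> 38 -> 152 -> -608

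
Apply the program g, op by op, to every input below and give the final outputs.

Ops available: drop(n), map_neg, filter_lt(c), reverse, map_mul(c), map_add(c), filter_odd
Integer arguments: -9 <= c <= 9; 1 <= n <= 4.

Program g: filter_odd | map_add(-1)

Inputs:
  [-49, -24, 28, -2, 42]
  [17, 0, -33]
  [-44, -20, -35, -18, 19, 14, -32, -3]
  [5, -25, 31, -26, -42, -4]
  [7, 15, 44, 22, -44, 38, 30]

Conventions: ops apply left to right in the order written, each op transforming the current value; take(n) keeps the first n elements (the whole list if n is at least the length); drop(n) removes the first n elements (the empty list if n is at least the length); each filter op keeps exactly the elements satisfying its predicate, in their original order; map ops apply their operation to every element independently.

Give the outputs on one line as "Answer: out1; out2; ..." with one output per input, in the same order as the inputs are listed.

[-50]; [16, -34]; [-36, 18, -4]; [4, -26, 30]; [6, 14]

Execution, op by op:
  [-49, -24, 28, -2, 42] -> [-49] -> [-50]
  [17, 0, -33] -> [17, -33] -> [16, -34]
  [-44, -20, -35, -18, 19, 14, -32, -3] -> [-35, 19, -3] -> [-36, 18, -4]
  [5, -25, 31, -26, -42, -4] -> [5, -25, 31] -> [4, -26, 30]
  [7, 15, 44, 22, -44, 38, 30] -> [7, 15] -> [6, 14]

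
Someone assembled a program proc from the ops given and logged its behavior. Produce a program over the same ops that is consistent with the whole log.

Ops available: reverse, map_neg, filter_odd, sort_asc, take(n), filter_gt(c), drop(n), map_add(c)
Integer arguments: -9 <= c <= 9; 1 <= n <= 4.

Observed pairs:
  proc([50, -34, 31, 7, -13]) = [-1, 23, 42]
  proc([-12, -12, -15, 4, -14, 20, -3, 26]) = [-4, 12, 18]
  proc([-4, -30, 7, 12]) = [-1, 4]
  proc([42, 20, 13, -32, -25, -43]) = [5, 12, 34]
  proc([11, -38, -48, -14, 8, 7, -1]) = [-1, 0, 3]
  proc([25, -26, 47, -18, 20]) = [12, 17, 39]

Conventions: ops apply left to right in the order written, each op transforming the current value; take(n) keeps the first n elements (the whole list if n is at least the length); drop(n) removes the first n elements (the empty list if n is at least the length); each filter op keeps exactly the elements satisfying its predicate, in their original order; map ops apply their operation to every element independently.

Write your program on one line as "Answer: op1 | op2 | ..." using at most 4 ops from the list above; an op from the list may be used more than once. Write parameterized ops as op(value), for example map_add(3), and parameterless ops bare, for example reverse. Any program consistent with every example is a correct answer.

filter_gt(0) | sort_asc | map_add(-8)

Check, running the answer program on each example:
  [50, -34, 31, 7, -13] -> [50, 31, 7] -> [7, 31, 50] -> [-1, 23, 42]
  [-12, -12, -15, 4, -14, 20, -3, 26] -> [4, 20, 26] -> [4, 20, 26] -> [-4, 12, 18]
  [-4, -30, 7, 12] -> [7, 12] -> [7, 12] -> [-1, 4]
  [42, 20, 13, -32, -25, -43] -> [42, 20, 13] -> [13, 20, 42] -> [5, 12, 34]
  [11, -38, -48, -14, 8, 7, -1] -> [11, 8, 7] -> [7, 8, 11] -> [-1, 0, 3]
  [25, -26, 47, -18, 20] -> [25, 47, 20] -> [20, 25, 47] -> [12, 17, 39]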